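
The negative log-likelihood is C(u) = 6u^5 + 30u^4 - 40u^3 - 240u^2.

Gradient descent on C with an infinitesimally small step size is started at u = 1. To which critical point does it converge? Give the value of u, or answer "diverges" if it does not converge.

C'(u) = 30u(u - 2)(u + 2)(u + 4), so C'(1) = -450.
Gradient descent moves in the -C' direction, i.e. u is increasing.
The nearest critical point in that direction is u = 2, where C'' = 1440 > 0 (a local minimum). The iterate converges there.

2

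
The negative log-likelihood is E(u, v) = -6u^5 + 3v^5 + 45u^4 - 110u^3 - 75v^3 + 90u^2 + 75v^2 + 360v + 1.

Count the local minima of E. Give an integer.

4

E separates as a function of u plus a function of v, so ∇E=0 decouples.
∂E/∂u = -30u(u - 3)(u - 2)(u - 1) = 0 at u ∈ {0, 1, 2, 3}; ∂E/∂v = 15(v - 3)(v - 2)(v + 1)(v + 4) = 0 at v ∈ {-4, -1, 2, 3}.
The Hessian is diagonal: diag(E_uu, E_vv). Second derivatives: E_uu(0)=180, E_uu(1)=-60, E_uu(2)=60, E_uu(3)=-180; E_vv(-4)=-1890, E_vv(-1)=540, E_vv(2)=-270, E_vv(3)=420.
Local minima occur where both diagonal entries positive: (0, -1), (0, 3), (2, -1), (2, 3). Count: 4.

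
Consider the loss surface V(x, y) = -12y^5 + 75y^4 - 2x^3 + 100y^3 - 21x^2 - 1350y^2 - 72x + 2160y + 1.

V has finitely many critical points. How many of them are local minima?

V separates as a function of x plus a function of y, so ∇V=0 decouples.
∂V/∂x = -6(x + 3)(x + 4) = 0 at x ∈ {-4, -3}; ∂V/∂y = -60(y - 4)(y - 3)(y - 1)(y + 3) = 0 at y ∈ {-3, 1, 3, 4}.
The Hessian is diagonal: diag(V_xx, V_yy). Second derivatives: V_xx(-4)=6, V_xx(-3)=-6; V_yy(-3)=10080, V_yy(1)=-1440, V_yy(3)=720, V_yy(4)=-1260.
Local minima occur where both diagonal entries positive: (-4, -3), (-4, 3). Count: 2.

2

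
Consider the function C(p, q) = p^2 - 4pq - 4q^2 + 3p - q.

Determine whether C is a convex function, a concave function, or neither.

neither

C is quadratic, so its Hessian is the constant matrix H = [[2, -4], [-4, -8]].
det(H) = -32, tr(H) = -6.
det(H) < 0, so H is indefinite: neither convex nor concave.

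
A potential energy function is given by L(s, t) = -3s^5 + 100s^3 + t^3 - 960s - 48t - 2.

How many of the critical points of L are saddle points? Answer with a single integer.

4

L separates as a function of s plus a function of t, so ∇L=0 decouples.
∂L/∂s = -15(s - 4)(s - 2)(s + 2)(s + 4) = 0 at s ∈ {-4, -2, 2, 4}; ∂L/∂t = 3(t - 4)(t + 4) = 0 at t ∈ {-4, 4}.
The Hessian is diagonal: diag(L_ss, L_tt). Second derivatives: L_ss(-4)=1440, L_ss(-2)=-720, L_ss(2)=720, L_ss(4)=-1440; L_tt(-4)=-24, L_tt(4)=24.
Saddle points occur where the two diagonal entries have opposite signs: (-4, -4), (-2, 4), (2, -4), (4, 4). Count: 4.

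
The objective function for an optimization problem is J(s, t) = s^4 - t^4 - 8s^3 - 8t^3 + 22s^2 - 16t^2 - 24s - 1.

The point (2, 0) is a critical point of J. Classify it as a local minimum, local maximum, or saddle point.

The mixed partial ∂²J/∂s∂t is 0, so the Hessian at any point is diag(J_ss, J_tt) = diag(4(3s^2 - 12s + 11), -4(3t^2 + 12t + 8)).
At (2, 0): H = diag(-4, -32).
Both eigenvalues are negative, so H is negative definite: a local maximum.

local maximum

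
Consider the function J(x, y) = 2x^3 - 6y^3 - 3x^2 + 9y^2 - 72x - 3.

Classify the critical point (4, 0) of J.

The mixed partial ∂²J/∂x∂y is 0, so the Hessian at any point is diag(J_xx, J_yy) = diag(6(2x - 1), 18(-2y + 1)).
At (4, 0): H = diag(42, 18).
Both eigenvalues are positive, so H is positive definite: a local minimum.

local minimum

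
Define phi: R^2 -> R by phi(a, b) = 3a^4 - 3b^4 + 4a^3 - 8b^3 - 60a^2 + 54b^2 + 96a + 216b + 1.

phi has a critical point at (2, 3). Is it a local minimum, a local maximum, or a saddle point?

The mixed partial ∂²phi/∂a∂b is 0, so the Hessian at any point is diag(phi_aa, phi_bb) = diag(12(3a^2 + 2a - 10), 12(-3b^2 - 4b + 9)).
At (2, 3): H = diag(72, -360).
The eigenvalues have opposite signs, so H is indefinite: a saddle point.

saddle point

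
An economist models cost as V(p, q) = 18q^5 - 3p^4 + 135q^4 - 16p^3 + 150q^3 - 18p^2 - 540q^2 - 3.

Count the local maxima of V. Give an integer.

4

V separates as a function of p plus a function of q, so ∇V=0 decouples.
∂V/∂p = -12p(p + 1)(p + 3) = 0 at p ∈ {-3, -1, 0}; ∂V/∂q = 90q(q - 1)(q + 3)(q + 4) = 0 at q ∈ {-4, -3, 0, 1}.
The Hessian is diagonal: diag(V_pp, V_qq). Second derivatives: V_pp(-3)=-72, V_pp(-1)=24, V_pp(0)=-36; V_qq(-4)=-1800, V_qq(-3)=1080, V_qq(0)=-1080, V_qq(1)=1800.
Local maxima occur where both diagonal entries negative: (-3, -4), (-3, 0), (0, -4), (0, 0). Count: 4.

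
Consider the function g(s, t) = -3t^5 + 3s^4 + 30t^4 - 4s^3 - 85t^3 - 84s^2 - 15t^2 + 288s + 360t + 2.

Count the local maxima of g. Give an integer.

g separates as a function of s plus a function of t, so ∇g=0 decouples.
∂g/∂s = 12(s - 3)(s - 2)(s + 4) = 0 at s ∈ {-4, 2, 3}; ∂g/∂t = -15(t - 4)(t - 3)(t - 2)(t + 1) = 0 at t ∈ {-1, 2, 3, 4}.
The Hessian is diagonal: diag(g_ss, g_tt). Second derivatives: g_ss(-4)=504, g_ss(2)=-72, g_ss(3)=84; g_tt(-1)=900, g_tt(2)=-90, g_tt(3)=60, g_tt(4)=-150.
Local maxima occur where both diagonal entries negative: (2, 2), (2, 4). Count: 2.

2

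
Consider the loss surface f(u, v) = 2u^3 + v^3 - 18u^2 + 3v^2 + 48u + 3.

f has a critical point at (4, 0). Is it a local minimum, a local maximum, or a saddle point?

The mixed partial ∂²f/∂u∂v is 0, so the Hessian at any point is diag(f_uu, f_vv) = diag(12(u - 3), 6(v + 1)).
At (4, 0): H = diag(12, 6).
Both eigenvalues are positive, so H is positive definite: a local minimum.

local minimum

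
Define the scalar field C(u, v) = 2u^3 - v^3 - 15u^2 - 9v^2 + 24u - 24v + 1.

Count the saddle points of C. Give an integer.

2

C separates as a function of u plus a function of v, so ∇C=0 decouples.
∂C/∂u = 6(u - 4)(u - 1) = 0 at u ∈ {1, 4}; ∂C/∂v = -3(v + 2)(v + 4) = 0 at v ∈ {-4, -2}.
The Hessian is diagonal: diag(C_uu, C_vv). Second derivatives: C_uu(1)=-18, C_uu(4)=18; C_vv(-4)=6, C_vv(-2)=-6.
Saddle points occur where the two diagonal entries have opposite signs: (1, -4), (4, -2). Count: 2.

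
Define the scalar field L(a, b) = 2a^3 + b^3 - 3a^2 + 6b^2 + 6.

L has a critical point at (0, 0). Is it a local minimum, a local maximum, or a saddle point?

saddle point

The mixed partial ∂²L/∂a∂b is 0, so the Hessian at any point is diag(L_aa, L_bb) = diag(6(2a - 1), 6(b + 2)).
At (0, 0): H = diag(-6, 12).
The eigenvalues have opposite signs, so H is indefinite: a saddle point.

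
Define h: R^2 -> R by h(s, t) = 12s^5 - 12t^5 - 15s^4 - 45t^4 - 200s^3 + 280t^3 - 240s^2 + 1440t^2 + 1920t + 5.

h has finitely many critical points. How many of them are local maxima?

4

h separates as a function of s plus a function of t, so ∇h=0 decouples.
∂h/∂s = 60s(s - 4)(s + 1)(s + 2) = 0 at s ∈ {-2, -1, 0, 4}; ∂h/∂t = -60(t - 4)(t + 1)(t + 2)(t + 4) = 0 at t ∈ {-4, -2, -1, 4}.
The Hessian is diagonal: diag(h_ss, h_tt). Second derivatives: h_ss(-2)=-720, h_ss(-1)=300, h_ss(0)=-480, h_ss(4)=7200; h_tt(-4)=2880, h_tt(-2)=-720, h_tt(-1)=900, h_tt(4)=-14400.
Local maxima occur where both diagonal entries negative: (-2, -2), (-2, 4), (0, -2), (0, 4). Count: 4.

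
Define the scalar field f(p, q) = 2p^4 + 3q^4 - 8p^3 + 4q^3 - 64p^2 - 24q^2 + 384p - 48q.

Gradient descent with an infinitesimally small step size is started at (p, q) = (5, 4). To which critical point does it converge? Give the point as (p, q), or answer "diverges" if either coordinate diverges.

f is separable, so gradient descent decouples: p follows -∂f/∂p, q follows -∂f/∂q.
∂f/∂p = 8(p - 4)(p - 3)(p + 4); at p=5 this is 144, so p decreases.
∂f/∂q = 12(q - 2)(q + 1)(q + 2); at q=4 this is 720, so q decreases.
p converges to its nearest critical value 4 (a local min of the p-part); q converges to 2. The iterate converges to (4, 2).

(4, 2)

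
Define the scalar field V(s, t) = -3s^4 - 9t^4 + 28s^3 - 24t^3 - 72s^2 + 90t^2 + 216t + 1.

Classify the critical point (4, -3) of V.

local maximum

The mixed partial ∂²V/∂s∂t is 0, so the Hessian at any point is diag(V_ss, V_tt) = diag(12(-3s^2 + 14s - 12), 36(-3t^2 - 4t + 5)).
At (4, -3): H = diag(-48, -360).
Both eigenvalues are negative, so H is negative definite: a local maximum.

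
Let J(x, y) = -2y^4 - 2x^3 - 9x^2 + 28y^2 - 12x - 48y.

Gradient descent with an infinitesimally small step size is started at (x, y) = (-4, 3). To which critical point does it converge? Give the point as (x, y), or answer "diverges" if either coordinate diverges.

diverges

J is separable, so gradient descent decouples: x follows -∂J/∂x, y follows -∂J/∂y.
∂J/∂x = -6(x + 1)(x + 2); at x=-4 this is -36, so x increases.
∂J/∂y = -8(y - 2)(y - 1)(y + 3); at y=3 this is -96, so y increases.
The y-coordinate has no critical point in that direction and runs off to infinity.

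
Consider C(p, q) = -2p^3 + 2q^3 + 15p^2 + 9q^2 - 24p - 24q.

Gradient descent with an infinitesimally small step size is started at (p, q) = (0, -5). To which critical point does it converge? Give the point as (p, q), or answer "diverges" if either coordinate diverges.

C is separable, so gradient descent decouples: p follows -∂C/∂p, q follows -∂C/∂q.
∂C/∂p = -6(p - 4)(p - 1); at p=0 this is -24, so p increases.
∂C/∂q = 6(q - 1)(q + 4); at q=-5 this is 36, so q decreases.
The q-coordinate has no critical point in that direction and runs off to infinity.

diverges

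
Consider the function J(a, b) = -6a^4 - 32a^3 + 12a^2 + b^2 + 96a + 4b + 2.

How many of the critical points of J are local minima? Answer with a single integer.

1

J separates as a function of a plus a function of b, so ∇J=0 decouples.
∂J/∂a = -24(a - 1)(a + 1)(a + 4) = 0 at a ∈ {-4, -1, 1}; ∂J/∂b = 2(b + 2) = 0 at b ∈ {-2}.
The Hessian is diagonal: diag(J_aa, J_bb). Second derivatives: J_aa(-4)=-360, J_aa(-1)=144, J_aa(1)=-240; J_bb(-2)=2.
Local minima occur where both diagonal entries positive: (-1, -2). Count: 1.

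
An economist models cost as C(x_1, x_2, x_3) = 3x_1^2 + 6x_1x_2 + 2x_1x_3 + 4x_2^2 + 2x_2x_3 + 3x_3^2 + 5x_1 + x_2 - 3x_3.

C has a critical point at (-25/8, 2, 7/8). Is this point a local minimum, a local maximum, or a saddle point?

The Hessian is constant: H = [[6, 6, 2], [6, 8, 2], [2, 2, 6]].
Leading principal minors: Δ₁ = 6, Δ₂ = 12, Δ₃ = 64.
All leading minors are positive, so H is positive definite: a local minimum.

local minimum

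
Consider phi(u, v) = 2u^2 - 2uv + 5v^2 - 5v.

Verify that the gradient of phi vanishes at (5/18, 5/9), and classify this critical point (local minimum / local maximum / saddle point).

local minimum

∇phi = (4u - 2v, -2u + 10v - 5); substituting (5/18, 5/9) gives ∇phi = (0, 0), so (5/18, 5/9) is indeed a critical point.
The Hessian of phi is constant: H = [[4, -2], [-2, 10]].
det(H) = 4·10 − (-2)² = 36.
det(H) > 0 and tr(H) = 14 > 0, so H is positive definite and the point is a local minimum.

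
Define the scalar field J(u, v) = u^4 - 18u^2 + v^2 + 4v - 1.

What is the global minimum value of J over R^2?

-86

J(u,v) separates as P(u) + Q(v) − 1, so its minimum is min P + min Q − 1.
P'(u) = 4u(u - 3)(u + 3) vanishes at u ∈ {-3, 0, 3}; Q'(v) = 2v + 4 vanishes at v ∈ {-2}.
Local minima of P (where P''>0): P(-3)=-81, P(3)=-81. Local minima of Q: Q(-2)=-4.
So the global minimum of J is P(-3) + Q(-2) − 1 = -81 − 4 − 1 = -86, attained at (-3, -2).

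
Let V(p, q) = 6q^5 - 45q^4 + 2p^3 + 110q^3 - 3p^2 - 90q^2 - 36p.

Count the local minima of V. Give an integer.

2

V separates as a function of p plus a function of q, so ∇V=0 decouples.
∂V/∂p = 6(p - 3)(p + 2) = 0 at p ∈ {-2, 3}; ∂V/∂q = 30q(q - 3)(q - 2)(q - 1) = 0 at q ∈ {0, 1, 2, 3}.
The Hessian is diagonal: diag(V_pp, V_qq). Second derivatives: V_pp(-2)=-30, V_pp(3)=30; V_qq(0)=-180, V_qq(1)=60, V_qq(2)=-60, V_qq(3)=180.
Local minima occur where both diagonal entries positive: (3, 1), (3, 3). Count: 2.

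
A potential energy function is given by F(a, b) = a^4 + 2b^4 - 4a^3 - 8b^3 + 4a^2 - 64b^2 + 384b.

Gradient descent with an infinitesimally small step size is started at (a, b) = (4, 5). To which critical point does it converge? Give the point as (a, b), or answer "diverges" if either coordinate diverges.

(2, 4)

F is separable, so gradient descent decouples: a follows -∂F/∂a, b follows -∂F/∂b.
∂F/∂a = 4a(a - 2)(a - 1); at a=4 this is 96, so a decreases.
∂F/∂b = 8(b - 4)(b - 3)(b + 4); at b=5 this is 144, so b decreases.
a converges to its nearest critical value 2 (a local min of the a-part); b converges to 4. The iterate converges to (2, 4).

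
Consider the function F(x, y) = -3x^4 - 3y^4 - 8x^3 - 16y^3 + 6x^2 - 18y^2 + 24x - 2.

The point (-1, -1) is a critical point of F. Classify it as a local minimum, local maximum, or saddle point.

local minimum

The mixed partial ∂²F/∂x∂y is 0, so the Hessian at any point is diag(F_xx, F_yy) = diag(12(-3x^2 - 4x + 1), -12(3y^2 + 8y + 3)).
At (-1, -1): H = diag(24, 24).
Both eigenvalues are positive, so H is positive definite: a local minimum.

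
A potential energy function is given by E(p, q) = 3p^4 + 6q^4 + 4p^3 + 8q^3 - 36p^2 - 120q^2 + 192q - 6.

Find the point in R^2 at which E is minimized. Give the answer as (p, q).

E(p,q) separates as A(p) + B(q) − 6, so its minimum is min A + min B − 6.
A'(p) = 12p(p - 2)(p + 3) vanishes at p ∈ {-3, 0, 2}; B'(q) = 24(q - 2)(q - 1)(q + 4) vanishes at q ∈ {-4, 1, 2}.
Local minima of A (where A''>0): A(-3)=-189, A(2)=-64. Local minima of B: B(-4)=-1664, B(2)=64.
So the global minimum of E is A(-3) + B(-4) − 6 = -189 − 1664 − 6 = -1859, attained at (-3, -4).

(-3, -4)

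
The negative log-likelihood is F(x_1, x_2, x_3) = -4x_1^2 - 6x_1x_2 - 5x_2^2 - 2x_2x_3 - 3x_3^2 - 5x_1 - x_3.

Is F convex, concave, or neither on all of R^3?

concave

F is quadratic, so its Hessian is the constant matrix H = [[-8, -6, 0], [-6, -10, -2], [0, -2, -6]].
Leading principal minors: -8, 44, -232.
Signs alternate −, +, − ⇒ H ≺ 0 ⇒ concave.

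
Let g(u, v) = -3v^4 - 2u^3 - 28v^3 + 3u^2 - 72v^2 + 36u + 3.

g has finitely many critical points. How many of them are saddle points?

3

g separates as a function of u plus a function of v, so ∇g=0 decouples.
∂g/∂u = -6(u - 3)(u + 2) = 0 at u ∈ {-2, 3}; ∂g/∂v = -12v(v + 3)(v + 4) = 0 at v ∈ {-4, -3, 0}.
The Hessian is diagonal: diag(g_uu, g_vv). Second derivatives: g_uu(-2)=30, g_uu(3)=-30; g_vv(-4)=-48, g_vv(-3)=36, g_vv(0)=-144.
Saddle points occur where the two diagonal entries have opposite signs: (-2, -4), (-2, 0), (3, -3). Count: 3.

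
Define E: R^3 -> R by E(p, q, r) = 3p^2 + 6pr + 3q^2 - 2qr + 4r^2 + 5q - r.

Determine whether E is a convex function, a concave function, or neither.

convex

E is quadratic, so its Hessian is the constant matrix H = [[6, 0, 6], [0, 6, -2], [6, -2, 8]].
Leading principal minors: 6, 36, 48.
All positive ⇒ H ≻ 0 ⇒ convex.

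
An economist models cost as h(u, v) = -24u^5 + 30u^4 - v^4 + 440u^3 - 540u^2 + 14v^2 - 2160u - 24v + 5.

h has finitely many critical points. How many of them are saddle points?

h separates as a function of u plus a function of v, so ∇h=0 decouples.
∂h/∂u = -120(u - 3)(u - 2)(u + 1)(u + 3) = 0 at u ∈ {-3, -1, 2, 3}; ∂h/∂v = -4(v - 2)(v - 1)(v + 3) = 0 at v ∈ {-3, 1, 2}.
The Hessian is diagonal: diag(h_uu, h_vv). Second derivatives: h_uu(-3)=7200, h_uu(-1)=-2880, h_uu(2)=1800, h_uu(3)=-2880; h_vv(-3)=-80, h_vv(1)=16, h_vv(2)=-20.
Saddle points occur where the two diagonal entries have opposite signs: (-3, -3), (-3, 2), (-1, 1), (2, -3), (2, 2), (3, 1). Count: 6.

6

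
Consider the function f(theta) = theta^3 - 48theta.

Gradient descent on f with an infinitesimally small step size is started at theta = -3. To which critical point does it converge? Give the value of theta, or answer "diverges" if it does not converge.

4

f'(theta) = 3(theta - 4)(theta + 4), so f'(-3) = -21.
Gradient descent moves in the -f' direction, i.e. theta is increasing.
The nearest critical point in that direction is theta = 4, where f'' = 24 > 0 (a local minimum). The iterate converges there.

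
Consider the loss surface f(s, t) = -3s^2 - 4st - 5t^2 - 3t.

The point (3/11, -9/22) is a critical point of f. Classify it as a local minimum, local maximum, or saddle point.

The Hessian of f is constant: H = [[-6, -4], [-4, -10]].
det(H) = (-6)·(-10) − (-4)² = 44.
det(H) > 0 and tr(H) = -16 < 0, so H is negative definite and the point is a local maximum.

local maximum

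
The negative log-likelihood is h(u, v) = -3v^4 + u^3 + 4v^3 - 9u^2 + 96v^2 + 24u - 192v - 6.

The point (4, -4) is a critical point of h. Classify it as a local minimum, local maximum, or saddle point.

saddle point

The mixed partial ∂²h/∂u∂v is 0, so the Hessian at any point is diag(h_uu, h_vv) = diag(6(u - 3), 12(-3v^2 + 2v + 16)).
At (4, -4): H = diag(6, -480).
The eigenvalues have opposite signs, so H is indefinite: a saddle point.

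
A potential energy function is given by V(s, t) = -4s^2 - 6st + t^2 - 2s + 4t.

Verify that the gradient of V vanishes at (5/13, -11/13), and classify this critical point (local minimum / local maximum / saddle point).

∇V = (-8s - 6t - 2, -6s + 2t + 4); substituting (5/13, -11/13) gives ∇V = (0, 0), so (5/13, -11/13) is indeed a critical point.
The Hessian of V is constant: H = [[-8, -6], [-6, 2]].
det(H) = (-8)·2 − (-6)² = -52.
Since det(H) < 0, H is indefinite and the critical point is a saddle point.

saddle point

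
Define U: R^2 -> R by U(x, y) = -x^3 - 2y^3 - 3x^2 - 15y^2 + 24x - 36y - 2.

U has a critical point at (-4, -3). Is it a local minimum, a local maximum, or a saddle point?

The mixed partial ∂²U/∂x∂y is 0, so the Hessian at any point is diag(U_xx, U_yy) = diag(-6(x + 1), -6(2y + 5)).
At (-4, -3): H = diag(18, 6).
Both eigenvalues are positive, so H is positive definite: a local minimum.

local minimum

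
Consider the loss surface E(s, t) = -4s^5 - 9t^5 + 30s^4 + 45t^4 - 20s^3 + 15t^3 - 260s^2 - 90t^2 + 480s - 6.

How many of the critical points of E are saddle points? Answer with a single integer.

E separates as a function of s plus a function of t, so ∇E=0 decouples.
∂E/∂s = -20(s - 4)(s - 3)(s - 1)(s + 2) = 0 at s ∈ {-2, 1, 3, 4}; ∂E/∂t = -45t(t - 4)(t - 1)(t + 1) = 0 at t ∈ {-1, 0, 1, 4}.
The Hessian is diagonal: diag(E_ss, E_tt). Second derivatives: E_ss(-2)=1800, E_ss(1)=-360, E_ss(3)=200, E_ss(4)=-360; E_tt(-1)=450, E_tt(0)=-180, E_tt(1)=270, E_tt(4)=-2700.
Saddle points occur where the two diagonal entries have opposite signs: (-2, 0), (-2, 4), (1, -1), (1, 1), (3, 0), (3, 4), (4, -1), (4, 1). Count: 8.

8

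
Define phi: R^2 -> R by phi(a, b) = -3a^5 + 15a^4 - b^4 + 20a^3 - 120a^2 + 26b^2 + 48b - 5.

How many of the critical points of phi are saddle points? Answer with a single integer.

phi separates as a function of a plus a function of b, so ∇phi=0 decouples.
∂phi/∂a = -15a(a - 4)(a - 2)(a + 2) = 0 at a ∈ {-2, 0, 2, 4}; ∂phi/∂b = -4(b - 4)(b + 1)(b + 3) = 0 at b ∈ {-3, -1, 4}.
The Hessian is diagonal: diag(phi_aa, phi_bb). Second derivatives: phi_aa(-2)=720, phi_aa(0)=-240, phi_aa(2)=240, phi_aa(4)=-720; phi_bb(-3)=-56, phi_bb(-1)=40, phi_bb(4)=-140.
Saddle points occur where the two diagonal entries have opposite signs: (-2, -3), (-2, 4), (0, -1), (2, -3), (2, 4), (4, -1). Count: 6.

6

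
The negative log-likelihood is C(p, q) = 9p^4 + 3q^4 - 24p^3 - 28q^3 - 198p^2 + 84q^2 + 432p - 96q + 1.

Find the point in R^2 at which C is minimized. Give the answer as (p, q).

(-3, 4)

C(p,q) separates as A(p) + B(q) + 1, so its minimum is min A + min B + 1.
A'(p) = 36(p - 4)(p - 1)(p + 3) vanishes at p ∈ {-3, 1, 4}; B'(q) = 12(q - 4)(q - 2)(q - 1) vanishes at q ∈ {1, 2, 4}.
Local minima of A (where A''>0): A(-3)=-1701, A(4)=-672. Local minima of B: B(1)=-37, B(4)=-64.
So the global minimum of C is A(-3) + B(4) + 1 = -1701 − 64 + 1 = -1764, attained at (-3, 4).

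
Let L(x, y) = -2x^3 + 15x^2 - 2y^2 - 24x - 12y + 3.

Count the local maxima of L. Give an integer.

1

L separates as a function of x plus a function of y, so ∇L=0 decouples.
∂L/∂x = -6(x - 4)(x - 1) = 0 at x ∈ {1, 4}; ∂L/∂y = -4(y + 3) = 0 at y ∈ {-3}.
The Hessian is diagonal: diag(L_xx, L_yy). Second derivatives: L_xx(1)=18, L_xx(4)=-18; L_yy(-3)=-4.
Local maxima occur where both diagonal entries negative: (4, -3). Count: 1.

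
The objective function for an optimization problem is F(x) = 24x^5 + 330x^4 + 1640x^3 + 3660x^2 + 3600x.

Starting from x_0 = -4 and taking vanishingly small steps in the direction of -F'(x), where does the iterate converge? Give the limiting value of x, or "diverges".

F'(x) = 120(x + 1)(x + 2)(x + 3)(x + 5), so F'(-4) = -720.
Gradient descent moves in the -F' direction, i.e. x is increasing.
The nearest critical point in that direction is x = -3, where F'' = 480 > 0 (a local minimum). The iterate converges there.

-3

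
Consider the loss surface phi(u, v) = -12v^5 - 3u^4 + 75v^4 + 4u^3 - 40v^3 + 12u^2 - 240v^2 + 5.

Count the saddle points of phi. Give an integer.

6

phi separates as a function of u plus a function of v, so ∇phi=0 decouples.
∂phi/∂u = -12u(u - 2)(u + 1) = 0 at u ∈ {-1, 0, 2}; ∂phi/∂v = -60v(v - 4)(v - 2)(v + 1) = 0 at v ∈ {-1, 0, 2, 4}.
The Hessian is diagonal: diag(phi_uu, phi_vv). Second derivatives: phi_uu(-1)=-36, phi_uu(0)=24, phi_uu(2)=-72; phi_vv(-1)=900, phi_vv(0)=-480, phi_vv(2)=720, phi_vv(4)=-2400.
Saddle points occur where the two diagonal entries have opposite signs: (-1, -1), (-1, 2), (0, 0), (0, 4), (2, -1), (2, 2). Count: 6.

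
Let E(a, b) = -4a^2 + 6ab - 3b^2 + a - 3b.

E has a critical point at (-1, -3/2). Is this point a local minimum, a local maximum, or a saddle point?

local maximum

The Hessian of E is constant: H = [[-8, 6], [6, -6]].
det(H) = (-8)·(-6) − 6² = 12.
det(H) > 0 and tr(H) = -14 < 0, so H is negative definite and the point is a local maximum.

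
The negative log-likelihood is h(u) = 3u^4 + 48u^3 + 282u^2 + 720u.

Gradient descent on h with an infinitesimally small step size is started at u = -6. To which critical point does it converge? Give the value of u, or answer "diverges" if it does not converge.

h'(u) = 12(u + 3)(u + 4)(u + 5), so h'(-6) = -72.
Gradient descent moves in the -h' direction, i.e. u is increasing.
The nearest critical point in that direction is u = -5, where h'' = 24 > 0 (a local minimum). The iterate converges there.

-5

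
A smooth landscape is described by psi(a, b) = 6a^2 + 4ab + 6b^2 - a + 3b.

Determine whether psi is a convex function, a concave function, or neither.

convex

psi is quadratic, so its Hessian is the constant matrix H = [[12, 4], [4, 12]].
det(H) = 128, tr(H) = 24.
det(H) > 0 and tr(H) > 0, so H is positive definite everywhere: convex.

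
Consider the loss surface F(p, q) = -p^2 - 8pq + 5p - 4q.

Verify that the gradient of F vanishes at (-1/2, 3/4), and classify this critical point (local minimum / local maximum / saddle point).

saddle point

∇F = (-2p - 8q + 5, -8p - 4); substituting (-1/2, 3/4) gives ∇F = (0, 0), so (-1/2, 3/4) is indeed a critical point.
The Hessian of F is constant: H = [[-2, -8], [-8, 0]].
det(H) = (-2)·0 − (-8)² = -64.
Since det(H) < 0, H is indefinite and the critical point is a saddle point.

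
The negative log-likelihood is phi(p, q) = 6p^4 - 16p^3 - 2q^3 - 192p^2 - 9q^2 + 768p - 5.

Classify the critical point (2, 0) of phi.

local maximum

The mixed partial ∂²phi/∂p∂q is 0, so the Hessian at any point is diag(phi_pp, phi_qq) = diag(24(3p^2 - 4p - 16), -6(2q + 3)).
At (2, 0): H = diag(-288, -18).
Both eigenvalues are negative, so H is negative definite: a local maximum.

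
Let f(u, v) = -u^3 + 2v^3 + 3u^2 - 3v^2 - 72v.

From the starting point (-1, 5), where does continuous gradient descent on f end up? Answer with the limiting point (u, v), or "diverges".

(0, 4)

f is separable, so gradient descent decouples: u follows -∂f/∂u, v follows -∂f/∂v.
∂f/∂u = -3u(u - 2); at u=-1 this is -9, so u increases.
∂f/∂v = 6(v - 4)(v + 3); at v=5 this is 48, so v decreases.
u converges to its nearest critical value 0 (a local min of the u-part); v converges to 4. The iterate converges to (0, 4).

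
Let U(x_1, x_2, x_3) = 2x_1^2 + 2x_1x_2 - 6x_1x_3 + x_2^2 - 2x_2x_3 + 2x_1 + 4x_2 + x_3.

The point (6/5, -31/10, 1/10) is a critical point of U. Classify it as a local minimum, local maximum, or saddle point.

saddle point

The Hessian is constant: H = [[4, 2, -6], [2, 2, -2], [-6, -2, 0]].
Leading principal minors: Δ₁ = 4, Δ₂ = 4, Δ₃ = -40.
The minors fit neither the all-positive nor the alternating-sign pattern, so H is indefinite: a saddle point.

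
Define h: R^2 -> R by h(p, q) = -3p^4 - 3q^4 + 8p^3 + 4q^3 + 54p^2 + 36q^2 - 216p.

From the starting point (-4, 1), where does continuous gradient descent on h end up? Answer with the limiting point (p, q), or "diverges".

h is separable, so gradient descent decouples: p follows -∂h/∂p, q follows -∂h/∂q.
∂h/∂p = -12(p - 3)(p - 2)(p + 3); at p=-4 this is 504, so p decreases.
∂h/∂q = -12q(q - 3)(q + 2); at q=1 this is 72, so q decreases.
The p-coordinate has no critical point in that direction and runs off to infinity.

diverges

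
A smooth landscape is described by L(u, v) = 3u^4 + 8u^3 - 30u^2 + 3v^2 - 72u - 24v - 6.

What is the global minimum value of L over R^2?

-206

L(u,v) separates as P(u) + Q(v) − 6, so its minimum is min P + min Q − 6.
P'(u) = 12(u - 2)(u + 1)(u + 3) vanishes at u ∈ {-3, -1, 2}; Q'(v) = 6v - 24 vanishes at v ∈ {4}.
Local minima of P (where P''>0): P(-3)=-27, P(2)=-152. Local minima of Q: Q(4)=-48.
So the global minimum of L is P(2) + Q(4) − 6 = -152 − 48 − 6 = -206, attained at (2, 4).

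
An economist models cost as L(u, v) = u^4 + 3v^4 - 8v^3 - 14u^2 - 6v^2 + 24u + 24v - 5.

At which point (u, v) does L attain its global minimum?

(-3, -1)

L(u,v) separates as P(u) + Q(v) − 5, so its minimum is min P + min Q − 5.
P'(u) = 4(u - 2)(u - 1)(u + 3) vanishes at u ∈ {-3, 1, 2}; Q'(v) = 12(v - 2)(v - 1)(v + 1) vanishes at v ∈ {-1, 1, 2}.
Local minima of P (where P''>0): P(-3)=-117, P(2)=8. Local minima of Q: Q(-1)=-19, Q(2)=8.
So the global minimum of L is P(-3) + Q(-1) − 5 = -117 − 19 − 5 = -141, attained at (-3, -1).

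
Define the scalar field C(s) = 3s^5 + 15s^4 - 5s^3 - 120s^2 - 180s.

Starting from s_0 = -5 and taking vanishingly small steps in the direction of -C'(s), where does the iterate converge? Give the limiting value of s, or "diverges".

diverges

C'(s) = 15(s - 2)(s + 1)(s + 2)(s + 3), so C'(-5) = 2520.
Gradient descent moves in the -C' direction, i.e. s is decreasing.
There is no critical point below s=-5, and C' keeps the same sign, so the iterate runs off to −∞.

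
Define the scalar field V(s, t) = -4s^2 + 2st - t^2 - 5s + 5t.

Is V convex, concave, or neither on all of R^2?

concave

V is quadratic, so its Hessian is the constant matrix H = [[-8, 2], [2, -2]].
det(H) = 12, tr(H) = -10.
det(H) > 0 and tr(H) < 0, so H is negative definite everywhere: concave.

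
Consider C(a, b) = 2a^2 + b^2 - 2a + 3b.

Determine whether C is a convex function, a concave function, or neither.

convex

C is quadratic, so its Hessian is the constant matrix H = [[4, 0], [0, 2]].
det(H) = 8, tr(H) = 6.
det(H) > 0 and tr(H) > 0, so H is positive definite everywhere: convex.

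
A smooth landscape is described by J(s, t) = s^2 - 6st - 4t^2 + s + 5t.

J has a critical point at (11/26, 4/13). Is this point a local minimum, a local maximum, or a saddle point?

saddle point

The Hessian of J is constant: H = [[2, -6], [-6, -8]].
det(H) = 2·(-8) − (-6)² = -52.
Since det(H) < 0, H is indefinite and the critical point is a saddle point.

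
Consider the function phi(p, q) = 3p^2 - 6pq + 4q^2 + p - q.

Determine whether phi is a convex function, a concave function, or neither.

phi is quadratic, so its Hessian is the constant matrix H = [[6, -6], [-6, 8]].
det(H) = 12, tr(H) = 14.
det(H) > 0 and tr(H) > 0, so H is positive definite everywhere: convex.

convex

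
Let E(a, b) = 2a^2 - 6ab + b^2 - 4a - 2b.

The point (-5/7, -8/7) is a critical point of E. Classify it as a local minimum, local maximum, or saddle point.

The Hessian of E is constant: H = [[4, -6], [-6, 2]].
det(H) = 4·2 − (-6)² = -28.
Since det(H) < 0, H is indefinite and the critical point is a saddle point.

saddle point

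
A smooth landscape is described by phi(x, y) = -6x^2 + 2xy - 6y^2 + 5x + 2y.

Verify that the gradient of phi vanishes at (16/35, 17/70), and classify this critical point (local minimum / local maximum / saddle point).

∇phi = (-12x + 2y + 5, 2x - 12y + 2); substituting (16/35, 17/70) gives ∇phi = (0, 0), so (16/35, 17/70) is indeed a critical point.
The Hessian of phi is constant: H = [[-12, 2], [2, -12]].
det(H) = (-12)·(-12) − 2² = 140.
det(H) > 0 and tr(H) = -24 < 0, so H is negative definite and the point is a local maximum.

local maximum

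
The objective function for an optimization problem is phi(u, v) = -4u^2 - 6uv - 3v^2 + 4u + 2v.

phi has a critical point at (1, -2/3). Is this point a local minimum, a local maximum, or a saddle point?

local maximum

The Hessian of phi is constant: H = [[-8, -6], [-6, -6]].
det(H) = (-8)·(-6) − (-6)² = 12.
det(H) > 0 and tr(H) = -14 < 0, so H is negative definite and the point is a local maximum.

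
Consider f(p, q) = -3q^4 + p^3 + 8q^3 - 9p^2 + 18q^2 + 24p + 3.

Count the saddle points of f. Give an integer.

f separates as a function of p plus a function of q, so ∇f=0 decouples.
∂f/∂p = 3(p - 4)(p - 2) = 0 at p ∈ {2, 4}; ∂f/∂q = -12q(q - 3)(q + 1) = 0 at q ∈ {-1, 0, 3}.
The Hessian is diagonal: diag(f_pp, f_qq). Second derivatives: f_pp(2)=-6, f_pp(4)=6; f_qq(-1)=-48, f_qq(0)=36, f_qq(3)=-144.
Saddle points occur where the two diagonal entries have opposite signs: (2, 0), (4, -1), (4, 3). Count: 3.

3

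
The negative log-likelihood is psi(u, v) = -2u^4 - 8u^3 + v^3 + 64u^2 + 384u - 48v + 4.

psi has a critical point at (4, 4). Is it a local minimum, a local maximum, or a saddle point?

saddle point

The mixed partial ∂²psi/∂u∂v is 0, so the Hessian at any point is diag(psi_uu, psi_vv) = diag(8(-3u^2 - 6u + 16), 6v).
At (4, 4): H = diag(-448, 24).
The eigenvalues have opposite signs, so H is indefinite: a saddle point.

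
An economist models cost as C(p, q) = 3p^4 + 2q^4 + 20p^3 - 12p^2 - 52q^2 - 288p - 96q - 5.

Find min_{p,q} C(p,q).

-1125

C(p,q) separates as A(p) + B(q) − 5, so its minimum is min A + min B − 5.
A'(p) = 12(p - 2)(p + 3)(p + 4) vanishes at p ∈ {-4, -3, 2}; B'(q) = 8(q - 4)(q + 1)(q + 3) vanishes at q ∈ {-3, -1, 4}.
Local minima of A (where A''>0): A(-4)=448, A(2)=-416. Local minima of B: B(-3)=-18, B(4)=-704.
So the global minimum of C is A(2) + B(4) − 5 = -416 − 704 − 5 = -1125, attained at (2, 4).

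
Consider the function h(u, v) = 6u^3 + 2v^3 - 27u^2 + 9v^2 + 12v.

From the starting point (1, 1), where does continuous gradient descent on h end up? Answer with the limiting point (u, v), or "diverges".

(3, -1)

h is separable, so gradient descent decouples: u follows -∂h/∂u, v follows -∂h/∂v.
∂h/∂u = 18u(u - 3); at u=1 this is -36, so u increases.
∂h/∂v = 6(v + 1)(v + 2); at v=1 this is 36, so v decreases.
u converges to its nearest critical value 3 (a local min of the u-part); v converges to -1. The iterate converges to (3, -1).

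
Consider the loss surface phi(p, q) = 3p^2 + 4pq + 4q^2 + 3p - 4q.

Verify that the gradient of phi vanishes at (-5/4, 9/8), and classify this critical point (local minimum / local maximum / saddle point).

∇phi = (6p + 4q + 3, 4p + 8q - 4); substituting (-5/4, 9/8) gives ∇phi = (0, 0), so (-5/4, 9/8) is indeed a critical point.
The Hessian of phi is constant: H = [[6, 4], [4, 8]].
det(H) = 6·8 − 4² = 32.
det(H) > 0 and tr(H) = 14 > 0, so H is positive definite and the point is a local minimum.

local minimum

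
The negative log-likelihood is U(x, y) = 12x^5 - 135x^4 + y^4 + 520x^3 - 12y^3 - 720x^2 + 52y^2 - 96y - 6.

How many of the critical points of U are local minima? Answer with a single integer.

U separates as a function of x plus a function of y, so ∇U=0 decouples.
∂U/∂x = 60x(x - 4)(x - 3)(x - 2) = 0 at x ∈ {0, 2, 3, 4}; ∂U/∂y = 4(y - 4)(y - 3)(y - 2) = 0 at y ∈ {2, 3, 4}.
The Hessian is diagonal: diag(U_xx, U_yy). Second derivatives: U_xx(0)=-1440, U_xx(2)=240, U_xx(3)=-180, U_xx(4)=480; U_yy(2)=8, U_yy(3)=-4, U_yy(4)=8.
Local minima occur where both diagonal entries positive: (2, 2), (2, 4), (4, 2), (4, 4). Count: 4.

4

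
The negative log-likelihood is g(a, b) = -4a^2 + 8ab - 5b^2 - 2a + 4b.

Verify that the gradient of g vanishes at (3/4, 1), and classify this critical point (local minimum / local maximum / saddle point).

∇g = (-8a + 8b - 2, 8a - 10b + 4); substituting (3/4, 1) gives ∇g = (0, 0), so (3/4, 1) is indeed a critical point.
The Hessian of g is constant: H = [[-8, 8], [8, -10]].
det(H) = (-8)·(-10) − 8² = 16.
det(H) > 0 and tr(H) = -18 < 0, so H is negative definite and the point is a local maximum.

local maximum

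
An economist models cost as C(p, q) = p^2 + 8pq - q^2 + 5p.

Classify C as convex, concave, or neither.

C is quadratic, so its Hessian is the constant matrix H = [[2, 8], [8, -2]].
det(H) = -68, tr(H) = 0.
det(H) < 0, so H is indefinite: neither convex nor concave.

neither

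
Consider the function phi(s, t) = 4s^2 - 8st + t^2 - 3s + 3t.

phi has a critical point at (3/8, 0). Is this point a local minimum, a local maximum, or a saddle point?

saddle point

The Hessian of phi is constant: H = [[8, -8], [-8, 2]].
det(H) = 8·2 − (-8)² = -48.
Since det(H) < 0, H is indefinite and the critical point is a saddle point.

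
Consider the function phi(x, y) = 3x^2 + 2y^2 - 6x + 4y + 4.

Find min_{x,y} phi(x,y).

-1

phi(x,y) separates as P(x) + Q(y) + 4, so its minimum is min P + min Q + 4.
P'(x) = 6x - 6 vanishes at x ∈ {1}; Q'(y) = 4y + 4 vanishes at y ∈ {-1}.
Local minima of P (where P''>0): P(1)=-3. Local minima of Q: Q(-1)=-2.
So the global minimum of phi is P(1) + Q(-1) + 4 = -3 − 2 + 4 = -1, attained at (1, -1).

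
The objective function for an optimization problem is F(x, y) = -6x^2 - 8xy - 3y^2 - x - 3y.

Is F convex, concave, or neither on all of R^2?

F is quadratic, so its Hessian is the constant matrix H = [[-12, -8], [-8, -6]].
det(H) = 8, tr(H) = -18.
det(H) > 0 and tr(H) < 0, so H is negative definite everywhere: concave.

concave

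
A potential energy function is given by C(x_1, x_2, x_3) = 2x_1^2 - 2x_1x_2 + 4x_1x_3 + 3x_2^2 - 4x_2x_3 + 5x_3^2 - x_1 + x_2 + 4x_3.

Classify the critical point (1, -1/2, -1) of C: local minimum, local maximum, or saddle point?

The Hessian is constant: H = [[4, -2, 4], [-2, 6, -4], [4, -4, 10]].
Leading principal minors: Δ₁ = 4, Δ₂ = 20, Δ₃ = 104.
All leading minors are positive, so H is positive definite: a local minimum.

local minimum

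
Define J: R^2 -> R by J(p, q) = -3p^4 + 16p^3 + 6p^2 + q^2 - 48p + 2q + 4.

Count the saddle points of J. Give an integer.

2

J separates as a function of p plus a function of q, so ∇J=0 decouples.
∂J/∂p = -12(p - 4)(p - 1)(p + 1) = 0 at p ∈ {-1, 1, 4}; ∂J/∂q = 2(q + 1) = 0 at q ∈ {-1}.
The Hessian is diagonal: diag(J_pp, J_qq). Second derivatives: J_pp(-1)=-120, J_pp(1)=72, J_pp(4)=-180; J_qq(-1)=2.
Saddle points occur where the two diagonal entries have opposite signs: (-1, -1), (4, -1). Count: 2.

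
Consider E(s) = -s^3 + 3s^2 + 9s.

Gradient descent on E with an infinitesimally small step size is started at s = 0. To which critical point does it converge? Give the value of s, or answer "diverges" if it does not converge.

E'(s) = -3(s - 3)(s + 1), so E'(0) = 9.
Gradient descent moves in the -E' direction, i.e. s is decreasing.
The nearest critical point in that direction is s = -1, where E'' = 12 > 0 (a local minimum). The iterate converges there.

-1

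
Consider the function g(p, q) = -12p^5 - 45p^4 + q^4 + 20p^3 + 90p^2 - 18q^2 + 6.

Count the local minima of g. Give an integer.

4

g separates as a function of p plus a function of q, so ∇g=0 decouples.
∂g/∂p = -60p(p - 1)(p + 1)(p + 3) = 0 at p ∈ {-3, -1, 0, 1}; ∂g/∂q = 4q(q - 3)(q + 3) = 0 at q ∈ {-3, 0, 3}.
The Hessian is diagonal: diag(g_pp, g_qq). Second derivatives: g_pp(-3)=1440, g_pp(-1)=-240, g_pp(0)=180, g_pp(1)=-480; g_qq(-3)=72, g_qq(0)=-36, g_qq(3)=72.
Local minima occur where both diagonal entries positive: (-3, -3), (-3, 3), (0, -3), (0, 3). Count: 4.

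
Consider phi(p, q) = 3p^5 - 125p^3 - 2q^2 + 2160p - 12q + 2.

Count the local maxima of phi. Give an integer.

phi separates as a function of p plus a function of q, so ∇phi=0 decouples.
∂phi/∂p = 15(p - 4)(p - 3)(p + 3)(p + 4) = 0 at p ∈ {-4, -3, 3, 4}; ∂phi/∂q = -4(q + 3) = 0 at q ∈ {-3}.
The Hessian is diagonal: diag(phi_pp, phi_qq). Second derivatives: phi_pp(-4)=-840, phi_pp(-3)=630, phi_pp(3)=-630, phi_pp(4)=840; phi_qq(-3)=-4.
Local maxima occur where both diagonal entries negative: (-4, -3), (3, -3). Count: 2.

2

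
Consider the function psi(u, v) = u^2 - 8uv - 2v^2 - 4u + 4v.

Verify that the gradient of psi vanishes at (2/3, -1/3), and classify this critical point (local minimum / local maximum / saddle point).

∇psi = (2u - 8v - 4, -8u - 4v + 4); substituting (2/3, -1/3) gives ∇psi = (0, 0), so (2/3, -1/3) is indeed a critical point.
The Hessian of psi is constant: H = [[2, -8], [-8, -4]].
det(H) = 2·(-4) − (-8)² = -72.
Since det(H) < 0, H is indefinite and the critical point is a saddle point.

saddle point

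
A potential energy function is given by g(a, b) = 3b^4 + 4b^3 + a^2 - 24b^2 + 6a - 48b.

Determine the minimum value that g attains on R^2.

-121

g(a,b) separates as P(a) + Q(b), so its minimum is min P + min Q.
P'(a) = 2a + 6 vanishes at a ∈ {-3}; Q'(b) = 12(b - 2)(b + 1)(b + 2) vanishes at b ∈ {-2, -1, 2}.
Local minima of P (where P''>0): P(-3)=-9. Local minima of Q: Q(-2)=16, Q(2)=-112.
So the global minimum of g is P(-3) + Q(2) = -9 − 112 = -121, attained at (-3, 2).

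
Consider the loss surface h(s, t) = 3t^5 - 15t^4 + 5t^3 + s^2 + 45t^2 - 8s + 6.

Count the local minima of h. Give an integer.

2

h separates as a function of s plus a function of t, so ∇h=0 decouples.
∂h/∂s = 2(s - 4) = 0 at s ∈ {4}; ∂h/∂t = 15t(t - 3)(t - 2)(t + 1) = 0 at t ∈ {-1, 0, 2, 3}.
The Hessian is diagonal: diag(h_ss, h_tt). Second derivatives: h_ss(4)=2; h_tt(-1)=-180, h_tt(0)=90, h_tt(2)=-90, h_tt(3)=180.
Local minima occur where both diagonal entries positive: (4, 0), (4, 3). Count: 2.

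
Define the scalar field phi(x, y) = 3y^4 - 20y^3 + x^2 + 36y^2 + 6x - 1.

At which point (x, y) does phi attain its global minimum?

phi(x,y) separates as P(x) + Q(y) − 1, so its minimum is min P + min Q − 1.
P'(x) = 2x + 6 vanishes at x ∈ {-3}; Q'(y) = 12y(y - 3)(y - 2) vanishes at y ∈ {0, 2, 3}.
Local minima of P (where P''>0): P(-3)=-9. Local minima of Q: Q(0)=0, Q(3)=27.
So the global minimum of phi is P(-3) + Q(0) − 1 = -9 + 0 − 1 = -10, attained at (-3, 0).

(-3, 0)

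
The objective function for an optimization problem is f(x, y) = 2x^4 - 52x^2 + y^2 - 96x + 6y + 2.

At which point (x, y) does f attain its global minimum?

(4, -3)

f(x,y) separates as P(x) + Q(y) + 2, so its minimum is min P + min Q + 2.
P'(x) = 8(x - 4)(x + 1)(x + 3) vanishes at x ∈ {-3, -1, 4}; Q'(y) = 2y + 6 vanishes at y ∈ {-3}.
Local minima of P (where P''>0): P(-3)=-18, P(4)=-704. Local minima of Q: Q(-3)=-9.
So the global minimum of f is P(4) + Q(-3) + 2 = -704 − 9 + 2 = -711, attained at (4, -3).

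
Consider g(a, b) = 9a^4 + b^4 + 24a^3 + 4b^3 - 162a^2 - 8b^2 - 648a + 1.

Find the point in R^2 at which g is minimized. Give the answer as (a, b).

g(a,b) separates as P(a) + Q(b) + 1, so its minimum is min P + min Q + 1.
P'(a) = 36(a - 3)(a + 2)(a + 3) vanishes at a ∈ {-3, -2, 3}; Q'(b) = 4b(b - 1)(b + 4) vanishes at b ∈ {-4, 0, 1}.
Local minima of P (where P''>0): P(-3)=567, P(3)=-2025. Local minima of Q: Q(-4)=-128, Q(1)=-3.
So the global minimum of g is P(3) + Q(-4) + 1 = -2025 − 128 + 1 = -2152, attained at (3, -4).

(3, -4)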